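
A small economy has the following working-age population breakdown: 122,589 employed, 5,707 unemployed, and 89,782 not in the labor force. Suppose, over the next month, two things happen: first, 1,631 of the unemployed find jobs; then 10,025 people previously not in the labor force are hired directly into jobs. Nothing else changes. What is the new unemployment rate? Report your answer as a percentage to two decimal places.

Initially, labor force = 122,589 + 5,707 = 128,296, so u = 5,707/128,296 = 4.45%.
After the first change, unemployed falls and employed rises by 1,631; labor force unchanged → E = 124,220, U = 4,076, labor force = 128,296.
After the second change, employed and labor force both rise by 10,025; unemployed unchanged → E = 134,245, U = 4,076, labor force = 138,321.
New unemployment rate = 4,076 / 138,321 = 2.95%.

New unemployment rate ≈ 2.95%.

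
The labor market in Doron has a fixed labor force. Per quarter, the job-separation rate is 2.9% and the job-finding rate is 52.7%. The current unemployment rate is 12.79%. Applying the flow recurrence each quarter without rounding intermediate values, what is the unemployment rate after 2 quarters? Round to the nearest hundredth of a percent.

Unemployment rate after two quarters ≈ 6.71%.

With a fixed labor force, u_{t+1} = u_t + s·(1−u_t) − f·u_t = u_t·(1−s−f) + s.
Here 1−s−f = 0.444 and s = 0.029.
u_1 = 0.127900 × 0.444 + 0.029 = 0.085788.
u_2 = 0.085788 × 0.444 + 0.029 = 0.067090.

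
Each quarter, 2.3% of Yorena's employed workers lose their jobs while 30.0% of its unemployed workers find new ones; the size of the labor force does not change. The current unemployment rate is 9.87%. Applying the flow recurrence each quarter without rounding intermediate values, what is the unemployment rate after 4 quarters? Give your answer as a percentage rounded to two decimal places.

With a fixed labor force, u_{t+1} = u_t + s·(1−u_t) − f·u_t = u_t·(1−s−f) + s.
Here 1−s−f = 0.677 and s = 0.023.
u_1 = 0.098700 × 0.677 + 0.023 = 0.089820.
u_2 = 0.089820 × 0.677 + 0.023 = 0.083808.
u_3 = 0.083808 × 0.677 + 0.023 = 0.079738.
u_4 = 0.079738 × 0.677 + 0.023 = 0.076983.

Unemployment rate after four quarters ≈ 7.70%.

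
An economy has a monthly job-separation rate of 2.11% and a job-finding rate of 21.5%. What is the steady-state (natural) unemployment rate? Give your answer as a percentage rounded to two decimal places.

At steady state the flows balance: s·E = f·U, so U/(E+U) = s/(s+f).
u* = 2.11 / (2.11 + 21.5) = 2.11 / 23.61 = 8.94%.

Steady-state unemployment rate ≈ 8.94%.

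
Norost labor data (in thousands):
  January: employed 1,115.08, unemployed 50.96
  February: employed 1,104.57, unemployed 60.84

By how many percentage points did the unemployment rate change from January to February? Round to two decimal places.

The unemployment rate changed by +0.85 percentage points.

January: labor force = 1,115.08 + 50.96 = 1,166.04; u = 50.96/1,166.04 = 4.37%.
February: labor force = 1,104.57 + 60.84 = 1,165.41; u = 60.84/1,165.41 = 5.22%.
Change = 5.22% − 4.37% = +0.85 pp.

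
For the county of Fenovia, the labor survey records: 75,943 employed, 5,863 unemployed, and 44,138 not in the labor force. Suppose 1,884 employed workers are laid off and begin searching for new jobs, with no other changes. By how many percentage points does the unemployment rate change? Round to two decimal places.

Initially, labor force = 75,943 + 5,863 = 81,806, so u = 5,863/81,806 = 7.17%.
After the change, employed falls and unemployed rises by 1,884; labor force unchanged → E = 74,059, U = 7,747, labor force = 81,806.
New unemployment rate = 7,747 / 81,806 = 9.47%.
Change = 9.47% − 7.17% = +2.30 percentage points.

The unemployment rate changes by +2.30 percentage points.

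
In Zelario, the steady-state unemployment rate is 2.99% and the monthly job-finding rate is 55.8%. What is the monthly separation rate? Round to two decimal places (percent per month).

Separation rate ≈ 1.72% per month.

From u* = s/(s+f): s = u·f/(1−u).
s = 0.0299 × 55.8 / (1 − 0.0299) = 1.6684 / 0.9701 ≈ 1.72% per month.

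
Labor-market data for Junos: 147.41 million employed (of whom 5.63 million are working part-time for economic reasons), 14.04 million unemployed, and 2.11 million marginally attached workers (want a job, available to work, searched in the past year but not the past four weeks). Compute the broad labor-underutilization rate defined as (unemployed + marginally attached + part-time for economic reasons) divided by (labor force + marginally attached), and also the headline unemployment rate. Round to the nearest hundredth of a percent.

Broad underutilization rate ≈ 13.32%; headline unemployment rate ≈ 8.70%.

Labor force = 147.41 + 14.04 = 161.45 million.
Numerator = 14.04 + 2.11 + 5.63 = 21.78 million.
Denominator = 161.45 + 2.11 = 163.56 million.
Broad rate = 21.78 / 163.56 = 13.32%.
Headline unemployment rate = 14.04 / 161.45 = 8.70%.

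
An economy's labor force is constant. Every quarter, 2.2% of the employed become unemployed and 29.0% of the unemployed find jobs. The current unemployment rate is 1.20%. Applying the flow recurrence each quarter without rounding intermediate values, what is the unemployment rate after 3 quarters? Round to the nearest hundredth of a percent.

Unemployment rate after three quarters ≈ 5.15%.

With a fixed labor force, u_{t+1} = u_t + s·(1−u_t) − f·u_t = u_t·(1−s−f) + s.
Here 1−s−f = 0.688 and s = 0.022.
u_1 = 0.012000 × 0.688 + 0.022 = 0.030256.
u_2 = 0.030256 × 0.688 + 0.022 = 0.042816.
u_3 = 0.042816 × 0.688 + 0.022 = 0.051457.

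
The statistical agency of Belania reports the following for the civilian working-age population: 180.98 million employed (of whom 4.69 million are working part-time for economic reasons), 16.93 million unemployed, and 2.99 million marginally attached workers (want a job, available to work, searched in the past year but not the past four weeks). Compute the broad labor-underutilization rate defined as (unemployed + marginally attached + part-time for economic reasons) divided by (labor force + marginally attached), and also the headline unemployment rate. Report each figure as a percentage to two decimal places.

Broad underutilization rate ≈ 12.25%; headline unemployment rate ≈ 8.55%.

Labor force = 180.98 + 16.93 = 197.91 million.
Numerator = 16.93 + 2.99 + 4.69 = 24.61 million.
Denominator = 197.91 + 2.99 = 200.90 million.
Broad rate = 24.61 / 200.90 = 12.25%.
Headline unemployment rate = 16.93 / 197.91 = 8.55%.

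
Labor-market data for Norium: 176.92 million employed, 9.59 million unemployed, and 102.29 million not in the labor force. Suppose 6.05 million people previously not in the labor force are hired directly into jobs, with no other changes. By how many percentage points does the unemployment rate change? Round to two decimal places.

The unemployment rate changes by −0.16 percentage points.

Initially, labor force = 176.92 + 9.59 = 186.51 million, so u = 9.59/186.51 = 5.14%.
After the change, employed and labor force both rise by 6.05; unemployed unchanged → E = 182.97, U = 9.59, labor force = 192.56 million.
New unemployment rate = 9.59 / 192.56 = 4.98%.
Change = 4.98% − 5.14% = −0.16 percentage points.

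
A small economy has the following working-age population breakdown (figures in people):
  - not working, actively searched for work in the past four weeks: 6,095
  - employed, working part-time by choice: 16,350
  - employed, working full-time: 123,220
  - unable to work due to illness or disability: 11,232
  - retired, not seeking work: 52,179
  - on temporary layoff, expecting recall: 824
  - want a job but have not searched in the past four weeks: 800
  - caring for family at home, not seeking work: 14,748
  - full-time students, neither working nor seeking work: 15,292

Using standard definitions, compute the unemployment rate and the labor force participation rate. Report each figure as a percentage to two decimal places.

Unemployment rate ≈ 4.72%; labor force participation rate ≈ 60.85%.

Employed = 16,350 + 123,220 = 139,570.
Unemployed = 6,095 + 824 = 6,919 (jobless and actively searching, or on temporary layoff).
Labor force = 139,570 + 6,919 = 146,489.
Not in labor force = 11,232 + 52,179 + 800 + 14,748 + 15,292 = 94,251 (those not working and not actively searching are outside the labor force — including those who want a job but have given up searching).
Civilian working-age population = 146,489 + 94,251 = 240,740.
Unemployment rate = 6,919 / 146,489 = 4.72%.
Labor force participation rate = 146,489 / 240,740 = 60.85%.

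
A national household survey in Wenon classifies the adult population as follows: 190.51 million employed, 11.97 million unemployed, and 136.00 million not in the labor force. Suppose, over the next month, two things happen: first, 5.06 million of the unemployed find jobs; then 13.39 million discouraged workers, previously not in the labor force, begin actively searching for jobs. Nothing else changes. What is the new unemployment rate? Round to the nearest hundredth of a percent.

New unemployment rate ≈ 9.40%.

Initially, labor force = 190.51 + 11.97 = 202.48 million, so u = 11.97/202.48 = 5.91%.
After the first change, unemployed falls and employed rises by 5.06; labor force unchanged → E = 195.57, U = 6.91, labor force = 202.48 million.
After the second change, unemployed and labor force both rise by 13.39 → E = 195.57, U = 20.30, labor force = 215.87 million.
New unemployment rate = 20.30 / 215.87 = 9.40%.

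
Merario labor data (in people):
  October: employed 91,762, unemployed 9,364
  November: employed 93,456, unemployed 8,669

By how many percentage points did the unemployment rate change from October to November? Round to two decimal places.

October: labor force = 91,762 + 9,364 = 101,126; u = 9,364/101,126 = 9.26%.
November: labor force = 93,456 + 8,669 = 102,125; u = 8,669/102,125 = 8.49%.
Change = 8.49% − 9.26% = −0.77 pp.

The unemployment rate changed by −0.77 percentage points.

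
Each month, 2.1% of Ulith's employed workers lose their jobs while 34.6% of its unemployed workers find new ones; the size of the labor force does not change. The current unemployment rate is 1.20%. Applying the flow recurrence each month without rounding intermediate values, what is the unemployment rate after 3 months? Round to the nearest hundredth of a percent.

Unemployment rate after three months ≈ 4.58%.

With a fixed labor force, u_{t+1} = u_t + s·(1−u_t) − f·u_t = u_t·(1−s−f) + s.
Here 1−s−f = 0.633 and s = 0.021.
u_1 = 0.012000 × 0.633 + 0.021 = 0.028596.
u_2 = 0.028596 × 0.633 + 0.021 = 0.039101.
u_3 = 0.039101 × 0.633 + 0.021 = 0.045751.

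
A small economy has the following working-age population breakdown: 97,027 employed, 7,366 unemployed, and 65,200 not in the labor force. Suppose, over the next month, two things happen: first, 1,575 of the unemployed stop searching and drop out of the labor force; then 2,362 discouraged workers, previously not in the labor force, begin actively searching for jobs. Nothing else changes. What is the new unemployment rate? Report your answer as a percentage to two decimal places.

New unemployment rate ≈ 7.75%.

Initially, labor force = 97,027 + 7,366 = 104,393, so u = 7,366/104,393 = 7.06%.
After the first change, unemployed and labor force both fall by 1,575 → E = 97,027, U = 5,791, labor force = 102,818.
After the second change, unemployed and labor force both rise by 2,362 → E = 97,027, U = 8,153, labor force = 105,180.
New unemployment rate = 8,153 / 105,180 = 7.75%.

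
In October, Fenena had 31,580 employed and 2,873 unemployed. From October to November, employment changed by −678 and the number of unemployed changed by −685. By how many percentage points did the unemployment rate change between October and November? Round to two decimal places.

The unemployment rate changed by −1.73 percentage points.

October: labor force = 31,580 + 2,873 = 34,453; u = 2,873/34,453 = 8.34%.
November: labor force = 30,902 + 2,188 = 33,090; u = 2,188/33,090 = 6.61%.
Change = 6.61% − 8.34% = −1.73 pp.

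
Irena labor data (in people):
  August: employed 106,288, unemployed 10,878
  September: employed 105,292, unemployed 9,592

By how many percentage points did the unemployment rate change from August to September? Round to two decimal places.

The unemployment rate changed by −0.93 percentage points.

August: labor force = 106,288 + 10,878 = 117,166; u = 10,878/117,166 = 9.28%.
September: labor force = 105,292 + 9,592 = 114,884; u = 9,592/114,884 = 8.35%.
Change = 8.35% − 9.28% = −0.93 pp.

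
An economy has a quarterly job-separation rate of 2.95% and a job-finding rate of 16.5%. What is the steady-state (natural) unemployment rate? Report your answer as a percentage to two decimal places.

At steady state the flows balance: s·E = f·U, so U/(E+U) = s/(s+f).
u* = 2.95 / (2.95 + 16.5) = 2.95 / 19.45 = 15.17%.

Steady-state unemployment rate ≈ 15.17%.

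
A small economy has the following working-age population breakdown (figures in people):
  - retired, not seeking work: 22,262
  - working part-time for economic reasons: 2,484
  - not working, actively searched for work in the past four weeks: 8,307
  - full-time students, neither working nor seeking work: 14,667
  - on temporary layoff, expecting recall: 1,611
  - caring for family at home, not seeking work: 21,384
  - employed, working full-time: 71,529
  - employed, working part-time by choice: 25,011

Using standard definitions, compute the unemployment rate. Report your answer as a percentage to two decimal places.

Employed = 2,484 + 71,529 + 25,011 = 99,024 (anyone who worked, including part-time for economic reasons, counts as employed).
Unemployed = 8,307 + 1,611 = 9,918 (jobless and actively searching, or on temporary layoff).
Labor force = 99,024 + 9,918 = 108,942.
Unemployment rate = 9,918 / 108,942 = 9.10%.

Unemployment rate ≈ 9.10%.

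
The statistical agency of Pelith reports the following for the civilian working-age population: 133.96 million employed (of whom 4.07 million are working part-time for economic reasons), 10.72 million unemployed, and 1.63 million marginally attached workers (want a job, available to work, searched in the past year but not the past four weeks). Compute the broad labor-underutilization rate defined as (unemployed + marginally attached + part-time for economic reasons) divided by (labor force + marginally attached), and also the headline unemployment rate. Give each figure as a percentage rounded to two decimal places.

Labor force = 133.96 + 10.72 = 144.68 million.
Numerator = 10.72 + 1.63 + 4.07 = 16.42 million.
Denominator = 144.68 + 1.63 = 146.31 million.
Broad rate = 16.42 / 146.31 = 11.22%.
Headline unemployment rate = 10.72 / 144.68 = 7.41%.

Broad underutilization rate ≈ 11.22%; headline unemployment rate ≈ 7.41%.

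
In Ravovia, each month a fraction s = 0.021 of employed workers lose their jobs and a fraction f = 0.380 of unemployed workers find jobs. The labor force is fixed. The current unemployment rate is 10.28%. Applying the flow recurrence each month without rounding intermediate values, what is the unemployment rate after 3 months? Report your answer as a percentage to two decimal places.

Unemployment rate after three months ≈ 6.32%.

With a fixed labor force, u_{t+1} = u_t + s·(1−u_t) − f·u_t = u_t·(1−s−f) + s.
Here 1−s−f = 0.599 and s = 0.021.
u_1 = 0.102800 × 0.599 + 0.021 = 0.082577.
u_2 = 0.082577 × 0.599 + 0.021 = 0.070464.
u_3 = 0.070464 × 0.599 + 0.021 = 0.063208.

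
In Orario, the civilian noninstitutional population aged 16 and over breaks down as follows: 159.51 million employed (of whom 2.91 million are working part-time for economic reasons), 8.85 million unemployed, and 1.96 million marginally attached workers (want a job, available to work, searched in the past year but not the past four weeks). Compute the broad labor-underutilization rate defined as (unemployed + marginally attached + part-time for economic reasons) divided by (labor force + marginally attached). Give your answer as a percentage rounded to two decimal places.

Labor force = 159.51 + 8.85 = 168.36 million.
Numerator = 8.85 + 1.96 + 2.91 = 13.72 million.
Denominator = 168.36 + 1.96 = 170.32 million.
Broad rate = 13.72 / 170.32 = 8.06%.

Broad underutilization rate ≈ 8.06%.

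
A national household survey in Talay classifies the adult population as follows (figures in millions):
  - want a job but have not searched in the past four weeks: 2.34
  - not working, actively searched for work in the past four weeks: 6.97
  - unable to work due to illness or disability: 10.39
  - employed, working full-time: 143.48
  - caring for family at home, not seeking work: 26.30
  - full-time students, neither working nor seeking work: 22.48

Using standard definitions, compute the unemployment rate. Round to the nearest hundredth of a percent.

Employed = 143.48 million.
Unemployed = 6.97 million.
Labor force = 143.48 + 6.97 = 150.45 million.
Unemployment rate = 6.97 / 150.45 = 4.63%.

Unemployment rate ≈ 4.63%.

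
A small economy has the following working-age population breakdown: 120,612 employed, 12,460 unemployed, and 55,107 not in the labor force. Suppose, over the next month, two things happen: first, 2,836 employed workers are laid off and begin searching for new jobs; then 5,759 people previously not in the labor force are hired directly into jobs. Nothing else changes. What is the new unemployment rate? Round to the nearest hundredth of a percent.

Initially, labor force = 120,612 + 12,460 = 133,072, so u = 12,460/133,072 = 9.36%.
After the first change, employed falls and unemployed rises by 2,836; labor force unchanged → E = 117,776, U = 15,296, labor force = 133,072.
After the second change, employed and labor force both rise by 5,759; unemployed unchanged → E = 123,535, U = 15,296, labor force = 138,831.
New unemployment rate = 15,296 / 138,831 = 11.02%.

New unemployment rate ≈ 11.02%.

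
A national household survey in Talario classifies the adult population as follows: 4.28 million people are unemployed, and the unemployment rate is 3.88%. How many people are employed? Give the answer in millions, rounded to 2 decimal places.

About 106.03 million are employed.

Labor force = U / u = 4.28 / 0.0388 ≈ 110.31 million.
Employed = labor force − unemployed = 110.31 − 4.28 = 106.03 million.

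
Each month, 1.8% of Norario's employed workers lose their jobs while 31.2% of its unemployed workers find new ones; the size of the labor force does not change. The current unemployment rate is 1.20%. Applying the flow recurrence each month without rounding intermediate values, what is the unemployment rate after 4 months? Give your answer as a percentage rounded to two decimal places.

With a fixed labor force, u_{t+1} = u_t + s·(1−u_t) − f·u_t = u_t·(1−s−f) + s.
Here 1−s−f = 0.670 and s = 0.018.
u_1 = 0.012000 × 0.670 + 0.018 = 0.026040.
u_2 = 0.026040 × 0.670 + 0.018 = 0.035447.
u_3 = 0.035447 × 0.670 + 0.018 = 0.041749.
u_4 = 0.041749 × 0.670 + 0.018 = 0.045972.

Unemployment rate after four months ≈ 4.60%.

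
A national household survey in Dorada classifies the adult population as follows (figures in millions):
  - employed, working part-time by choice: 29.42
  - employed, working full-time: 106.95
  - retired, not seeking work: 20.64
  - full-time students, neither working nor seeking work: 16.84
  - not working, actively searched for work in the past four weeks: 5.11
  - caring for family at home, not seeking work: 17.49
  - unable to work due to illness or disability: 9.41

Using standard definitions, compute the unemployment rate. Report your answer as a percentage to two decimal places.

Unemployment rate ≈ 3.61%.

Employed = 29.42 + 106.95 = 136.37 million.
Unemployed = 5.11 million.
Labor force = 136.37 + 5.11 = 141.48 million.
Unemployment rate = 5.11 / 141.48 = 3.61%.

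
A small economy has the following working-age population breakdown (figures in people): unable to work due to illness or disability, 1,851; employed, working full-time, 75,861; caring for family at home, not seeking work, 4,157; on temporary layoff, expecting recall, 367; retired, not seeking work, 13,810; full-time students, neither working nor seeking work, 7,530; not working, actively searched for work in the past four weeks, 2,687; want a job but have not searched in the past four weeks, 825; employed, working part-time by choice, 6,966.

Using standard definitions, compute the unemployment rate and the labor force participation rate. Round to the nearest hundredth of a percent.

Employed = 75,861 + 6,966 = 82,827.
Unemployed = 367 + 2,687 = 3,054 (jobless and actively searching, or on temporary layoff).
Labor force = 82,827 + 3,054 = 85,881.
Not in labor force = 1,851 + 4,157 + 13,810 + 7,530 + 825 = 28,173 (those not working and not actively searching are outside the labor force — including those who want a job but have given up searching).
Civilian working-age population = 85,881 + 28,173 = 114,054.
Unemployment rate = 3,054 / 85,881 = 3.56%.
Labor force participation rate = 85,881 / 114,054 = 75.30%.

Unemployment rate ≈ 3.56%; labor force participation rate ≈ 75.30%.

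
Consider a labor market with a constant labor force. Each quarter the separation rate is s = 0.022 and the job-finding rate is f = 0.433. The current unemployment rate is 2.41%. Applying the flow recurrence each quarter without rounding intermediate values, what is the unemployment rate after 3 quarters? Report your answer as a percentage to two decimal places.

With a fixed labor force, u_{t+1} = u_t + s·(1−u_t) − f·u_t = u_t·(1−s−f) + s.
Here 1−s−f = 0.545 and s = 0.022.
u_1 = 0.024100 × 0.545 + 0.022 = 0.035134.
u_2 = 0.035134 × 0.545 + 0.022 = 0.041148.
u_3 = 0.041148 × 0.545 + 0.022 = 0.044426.

Unemployment rate after three quarters ≈ 4.44%.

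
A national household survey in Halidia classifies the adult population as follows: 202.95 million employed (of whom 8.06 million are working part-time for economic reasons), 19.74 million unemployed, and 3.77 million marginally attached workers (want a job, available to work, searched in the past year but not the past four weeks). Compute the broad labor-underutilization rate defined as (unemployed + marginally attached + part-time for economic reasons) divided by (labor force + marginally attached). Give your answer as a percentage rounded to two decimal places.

Labor force = 202.95 + 19.74 = 222.69 million.
Numerator = 19.74 + 3.77 + 8.06 = 31.57 million.
Denominator = 222.69 + 3.77 = 226.46 million.
Broad rate = 31.57 / 226.46 = 13.94%.

Broad underutilization rate ≈ 13.94%.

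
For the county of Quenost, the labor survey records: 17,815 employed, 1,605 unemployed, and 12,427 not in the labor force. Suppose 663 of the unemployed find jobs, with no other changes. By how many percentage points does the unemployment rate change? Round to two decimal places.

Initially, labor force = 17,815 + 1,605 = 19,420, so u = 1,605/19,420 = 8.26%.
After the change, unemployed falls and employed rises by 663; labor force unchanged → E = 18,478, U = 942, labor force = 19,420.
New unemployment rate = 942 / 19,420 = 4.85%.
Change = 4.85% − 8.26% = −3.41 percentage points.

The unemployment rate changes by −3.41 percentage points.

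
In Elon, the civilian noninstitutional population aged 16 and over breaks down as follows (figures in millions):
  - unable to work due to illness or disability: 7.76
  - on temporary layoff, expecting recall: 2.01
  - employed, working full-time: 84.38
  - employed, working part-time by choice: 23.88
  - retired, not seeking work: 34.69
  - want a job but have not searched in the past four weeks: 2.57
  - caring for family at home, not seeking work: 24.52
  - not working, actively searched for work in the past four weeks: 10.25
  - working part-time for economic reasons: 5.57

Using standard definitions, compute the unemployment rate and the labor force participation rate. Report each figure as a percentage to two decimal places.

Employed = 84.38 + 23.88 + 5.57 = 113.83 million (anyone who worked, including part-time for economic reasons, counts as employed).
Unemployed = 2.01 + 10.25 = 12.26 million (jobless and actively searching, or on temporary layoff).
Labor force = 113.83 + 12.26 = 126.09 million.
Not in labor force = 7.76 + 34.69 + 2.57 + 24.52 = 69.54 million (those not working and not actively searching are outside the labor force — including those who want a job but have given up searching).
Civilian working-age population = 126.09 + 69.54 = 195.63 million.
Unemployment rate = 12.26 / 126.09 = 9.72%.
Labor force participation rate = 126.09 / 195.63 = 64.45%.

Unemployment rate ≈ 9.72%; labor force participation rate ≈ 64.45%.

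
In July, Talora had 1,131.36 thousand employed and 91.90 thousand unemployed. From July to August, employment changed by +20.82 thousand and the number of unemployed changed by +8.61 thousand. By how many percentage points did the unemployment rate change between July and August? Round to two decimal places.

The unemployment rate changed by +0.51 percentage points.

July: labor force = 1,131.36 + 91.90 = 1,223.26; u = 91.90/1,223.26 = 7.51%.
August: labor force = 1,152.18 + 100.51 = 1,252.69; u = 100.51/1,252.69 = 8.02%.
Change = 8.02% − 7.51% = +0.51 pp.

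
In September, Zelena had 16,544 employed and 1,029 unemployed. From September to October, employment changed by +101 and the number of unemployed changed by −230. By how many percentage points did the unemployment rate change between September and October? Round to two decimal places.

September: labor force = 16,544 + 1,029 = 17,573; u = 1,029/17,573 = 5.86%.
October: labor force = 16,645 + 799 = 17,444; u = 799/17,444 = 4.58%.
Change = 4.58% − 5.86% = −1.28 pp.

The unemployment rate changed by −1.28 percentage points.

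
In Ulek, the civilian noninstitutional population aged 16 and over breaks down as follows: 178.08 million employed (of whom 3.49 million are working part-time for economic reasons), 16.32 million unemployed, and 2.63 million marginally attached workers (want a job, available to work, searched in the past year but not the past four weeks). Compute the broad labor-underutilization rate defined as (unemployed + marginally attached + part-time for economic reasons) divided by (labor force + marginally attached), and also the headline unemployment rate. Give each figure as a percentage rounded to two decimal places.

Labor force = 178.08 + 16.32 = 194.40 million.
Numerator = 16.32 + 2.63 + 3.49 = 22.44 million.
Denominator = 194.40 + 2.63 = 197.03 million.
Broad rate = 22.44 / 197.03 = 11.39%.
Headline unemployment rate = 16.32 / 194.40 = 8.40%.

Broad underutilization rate ≈ 11.39%; headline unemployment rate ≈ 8.40%.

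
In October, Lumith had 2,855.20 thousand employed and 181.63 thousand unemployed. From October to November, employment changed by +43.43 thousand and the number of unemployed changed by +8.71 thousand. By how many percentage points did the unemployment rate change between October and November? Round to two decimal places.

The unemployment rate changed by +0.18 percentage points.

October: labor force = 2,855.20 + 181.63 = 3,036.83; u = 181.63/3,036.83 = 5.98%.
November: labor force = 2,898.63 + 190.34 = 3,088.97; u = 190.34/3,088.97 = 6.16%.
Change = 6.16% − 5.98% = +0.18 pp.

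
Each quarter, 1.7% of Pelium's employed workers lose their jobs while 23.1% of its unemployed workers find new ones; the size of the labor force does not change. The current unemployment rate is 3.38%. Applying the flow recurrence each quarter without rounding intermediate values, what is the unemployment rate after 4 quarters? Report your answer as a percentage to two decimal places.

With a fixed labor force, u_{t+1} = u_t + s·(1−u_t) − f·u_t = u_t·(1−s−f) + s.
Here 1−s−f = 0.752 and s = 0.017.
u_1 = 0.033800 × 0.752 + 0.017 = 0.042418.
u_2 = 0.042418 × 0.752 + 0.017 = 0.048898.
u_3 = 0.048898 × 0.752 + 0.017 = 0.053771.
u_4 = 0.053771 × 0.752 + 0.017 = 0.057436.

Unemployment rate after four quarters ≈ 5.74%.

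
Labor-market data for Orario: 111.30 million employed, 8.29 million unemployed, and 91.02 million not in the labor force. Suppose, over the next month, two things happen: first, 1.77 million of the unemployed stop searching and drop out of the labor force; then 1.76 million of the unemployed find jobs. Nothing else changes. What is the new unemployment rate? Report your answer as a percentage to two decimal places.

Initially, labor force = 111.30 + 8.29 = 119.59 million, so u = 8.29/119.59 = 6.93%.
After the first change, unemployed and labor force both fall by 1.77 → E = 111.30, U = 6.52, labor force = 117.82 million.
After the second change, unemployed falls and employed rises by 1.76; labor force unchanged → E = 113.06, U = 4.76, labor force = 117.82 million.
New unemployment rate = 4.76 / 117.82 = 4.04%.

New unemployment rate ≈ 4.04%.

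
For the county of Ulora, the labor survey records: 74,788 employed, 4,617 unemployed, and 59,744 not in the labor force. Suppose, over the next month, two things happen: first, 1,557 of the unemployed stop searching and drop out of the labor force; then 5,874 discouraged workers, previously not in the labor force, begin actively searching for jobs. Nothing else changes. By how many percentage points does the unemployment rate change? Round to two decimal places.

Initially, labor force = 74,788 + 4,617 = 79,405, so u = 4,617/79,405 = 5.81%.
After the first change, unemployed and labor force both fall by 1,557 → E = 74,788, U = 3,060, labor force = 77,848.
After the second change, unemployed and labor force both rise by 5,874 → E = 74,788, U = 8,934, labor force = 83,722.
New unemployment rate = 8,934 / 83,722 = 10.67%.
Change = 10.67% − 5.81% = +4.86 percentage points.

The unemployment rate changes by +4.86 percentage points.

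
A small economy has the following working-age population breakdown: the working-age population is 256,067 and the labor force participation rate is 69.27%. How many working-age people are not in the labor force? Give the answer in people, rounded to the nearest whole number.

About 78,689 are not in the labor force.

Share not in the labor force = 1 − 0.6927 = 0.3073.
Not in labor force = 0.3073 × 256,067 ≈ 78,689.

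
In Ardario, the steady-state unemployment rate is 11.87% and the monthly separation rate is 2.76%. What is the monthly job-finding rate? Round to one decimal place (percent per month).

Job-finding rate ≈ 20.5% per month.

From u* = s/(s+f): f = s·(1−u)/u.
f = 2.76 × (1 − 0.1187) / 0.1187 = 2.4324 / 0.1187 ≈ 20.5% per month.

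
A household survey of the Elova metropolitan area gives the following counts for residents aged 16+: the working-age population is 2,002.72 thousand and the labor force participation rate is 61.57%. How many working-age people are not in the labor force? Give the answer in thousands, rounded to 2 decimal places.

About 769.65 thousand are not in the labor force.

Share not in the labor force = 1 − 0.6157 = 0.3843.
Not in labor force = 0.3843 × 2,002.72 ≈ 769.65 thousand.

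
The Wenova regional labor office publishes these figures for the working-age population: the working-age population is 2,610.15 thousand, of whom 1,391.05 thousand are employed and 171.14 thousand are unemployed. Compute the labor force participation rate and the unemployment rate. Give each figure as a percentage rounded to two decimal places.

Labor force participation rate ≈ 59.85%; unemployment rate ≈ 10.96%.

Labor force = employed + unemployed = 1,391.05 + 171.14 = 1,562.19 thousand.
Unemployment rate = 171.14 / 1,562.19 = 10.96%.
Labor force participation rate = 1,562.19 / 2,610.15 = 59.85%.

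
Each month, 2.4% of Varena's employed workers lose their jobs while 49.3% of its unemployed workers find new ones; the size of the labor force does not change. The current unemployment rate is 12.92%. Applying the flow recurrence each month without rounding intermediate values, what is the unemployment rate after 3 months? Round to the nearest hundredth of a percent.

With a fixed labor force, u_{t+1} = u_t + s·(1−u_t) − f·u_t = u_t·(1−s−f) + s.
Here 1−s−f = 0.483 and s = 0.024.
u_1 = 0.129200 × 0.483 + 0.024 = 0.086404.
u_2 = 0.086404 × 0.483 + 0.024 = 0.065733.
u_3 = 0.065733 × 0.483 + 0.024 = 0.055749.

Unemployment rate after three months ≈ 5.57%.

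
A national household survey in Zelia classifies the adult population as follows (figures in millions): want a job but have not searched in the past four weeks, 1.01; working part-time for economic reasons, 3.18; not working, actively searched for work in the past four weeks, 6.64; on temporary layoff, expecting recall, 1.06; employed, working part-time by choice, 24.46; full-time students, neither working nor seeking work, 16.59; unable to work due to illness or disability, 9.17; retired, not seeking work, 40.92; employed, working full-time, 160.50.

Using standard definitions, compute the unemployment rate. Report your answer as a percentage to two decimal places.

Unemployment rate ≈ 3.93%.

Employed = 3.18 + 24.46 + 160.50 = 188.14 million (anyone who worked, including part-time for economic reasons, counts as employed).
Unemployed = 6.64 + 1.06 = 7.70 million (jobless and actively searching, or on temporary layoff).
Labor force = 188.14 + 7.70 = 195.84 million.
Unemployment rate = 7.70 / 195.84 = 3.93%.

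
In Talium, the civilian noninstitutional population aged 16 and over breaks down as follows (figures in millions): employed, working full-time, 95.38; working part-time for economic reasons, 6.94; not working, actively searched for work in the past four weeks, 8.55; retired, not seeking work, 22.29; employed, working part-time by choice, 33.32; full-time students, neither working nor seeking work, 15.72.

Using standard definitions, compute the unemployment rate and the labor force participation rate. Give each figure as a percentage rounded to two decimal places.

Unemployment rate ≈ 5.93%; labor force participation rate ≈ 79.14%.

Employed = 95.38 + 6.94 + 33.32 = 135.64 million (anyone who worked, including part-time for economic reasons, counts as employed).
Unemployed = 8.55 million.
Labor force = 135.64 + 8.55 = 144.19 million.
Not in labor force = 22.29 + 15.72 = 38.01 million (those not working and not actively searching are outside the labor force).
Civilian working-age population = 144.19 + 38.01 = 182.20 million.
Unemployment rate = 8.55 / 144.19 = 5.93%.
Labor force participation rate = 144.19 / 182.20 = 79.14%.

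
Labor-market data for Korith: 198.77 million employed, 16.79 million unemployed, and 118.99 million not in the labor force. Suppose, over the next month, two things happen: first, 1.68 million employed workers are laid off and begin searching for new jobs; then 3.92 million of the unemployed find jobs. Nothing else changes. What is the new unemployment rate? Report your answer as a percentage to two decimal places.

Initially, labor force = 198.77 + 16.79 = 215.56 million, so u = 16.79/215.56 = 7.79%.
After the first change, employed falls and unemployed rises by 1.68; labor force unchanged → E = 197.09, U = 18.47, labor force = 215.56 million.
After the second change, unemployed falls and employed rises by 3.92; labor force unchanged → E = 201.01, U = 14.55, labor force = 215.56 million.
New unemployment rate = 14.55 / 215.56 = 6.75%.

New unemployment rate ≈ 6.75%.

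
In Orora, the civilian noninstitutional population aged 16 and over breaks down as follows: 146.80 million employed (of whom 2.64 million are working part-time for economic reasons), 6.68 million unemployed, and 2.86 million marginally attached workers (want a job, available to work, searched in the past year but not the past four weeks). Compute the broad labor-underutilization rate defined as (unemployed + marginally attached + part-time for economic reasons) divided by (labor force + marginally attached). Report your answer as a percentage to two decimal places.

Broad underutilization rate ≈ 7.79%.

Labor force = 146.80 + 6.68 = 153.48 million.
Numerator = 6.68 + 2.86 + 2.64 = 12.18 million.
Denominator = 153.48 + 2.86 = 156.34 million.
Broad rate = 12.18 / 156.34 = 7.79%.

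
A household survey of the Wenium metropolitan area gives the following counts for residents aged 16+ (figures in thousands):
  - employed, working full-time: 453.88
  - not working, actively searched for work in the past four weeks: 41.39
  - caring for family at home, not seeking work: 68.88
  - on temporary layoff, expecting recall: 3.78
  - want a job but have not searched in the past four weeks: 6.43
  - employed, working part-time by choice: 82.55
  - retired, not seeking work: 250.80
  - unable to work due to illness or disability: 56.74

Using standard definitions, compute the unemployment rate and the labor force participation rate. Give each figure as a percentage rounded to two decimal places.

Unemployment rate ≈ 7.77%; labor force participation rate ≈ 60.30%.

Employed = 453.88 + 82.55 = 536.43 thousand.
Unemployed = 41.39 + 3.78 = 45.17 thousand (jobless and actively searching, or on temporary layoff).
Labor force = 536.43 + 45.17 = 581.60 thousand.
Not in labor force = 68.88 + 6.43 + 250.80 + 56.74 = 382.85 thousand (those not working and not actively searching are outside the labor force — including those who want a job but have given up searching).
Civilian working-age population = 581.60 + 382.85 = 964.45 thousand.
Unemployment rate = 45.17 / 581.60 = 7.77%.
Labor force participation rate = 581.60 / 964.45 = 60.30%.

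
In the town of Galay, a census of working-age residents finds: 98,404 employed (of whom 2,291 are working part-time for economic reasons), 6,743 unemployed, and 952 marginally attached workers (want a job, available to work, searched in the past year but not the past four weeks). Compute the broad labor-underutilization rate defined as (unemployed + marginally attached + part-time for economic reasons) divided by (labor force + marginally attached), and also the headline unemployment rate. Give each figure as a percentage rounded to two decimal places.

Labor force = 98,404 + 6,743 = 105,147.
Numerator = 6,743 + 952 + 2,291 = 9,986.
Denominator = 105,147 + 952 = 106,099.
Broad rate = 9,986 / 106,099 = 9.41%.
Headline unemployment rate = 6,743 / 105,147 = 6.41%.

Broad underutilization rate ≈ 9.41%; headline unemployment rate ≈ 6.41%.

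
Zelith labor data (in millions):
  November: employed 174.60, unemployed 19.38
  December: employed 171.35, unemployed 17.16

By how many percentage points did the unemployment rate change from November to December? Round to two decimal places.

The unemployment rate changed by −0.89 percentage points.

November: labor force = 174.60 + 19.38 = 193.98; u = 19.38/193.98 = 9.99%.
December: labor force = 171.35 + 17.16 = 188.51; u = 17.16/188.51 = 9.10%.
Change = 9.10% − 9.99% = −0.89 pp.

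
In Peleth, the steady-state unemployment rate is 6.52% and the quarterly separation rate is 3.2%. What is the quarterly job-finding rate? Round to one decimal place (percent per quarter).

Job-finding rate ≈ 45.9% per quarter.

From u* = s/(s+f): f = s·(1−u)/u.
f = 3.2 × (1 − 0.0652) / 0.0652 = 2.9914 / 0.0652 ≈ 45.9% per quarter.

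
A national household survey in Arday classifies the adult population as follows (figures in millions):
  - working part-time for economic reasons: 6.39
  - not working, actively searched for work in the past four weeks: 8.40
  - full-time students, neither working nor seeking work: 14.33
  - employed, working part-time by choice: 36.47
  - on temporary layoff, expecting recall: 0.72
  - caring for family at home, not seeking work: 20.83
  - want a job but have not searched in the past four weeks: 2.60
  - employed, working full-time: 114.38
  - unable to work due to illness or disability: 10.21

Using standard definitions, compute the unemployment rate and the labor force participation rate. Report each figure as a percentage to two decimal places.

Employed = 6.39 + 36.47 + 114.38 = 157.24 million (anyone who worked, including part-time for economic reasons, counts as employed).
Unemployed = 8.40 + 0.72 = 9.12 million (jobless and actively searching, or on temporary layoff).
Labor force = 157.24 + 9.12 = 166.36 million.
Not in labor force = 14.33 + 20.83 + 2.60 + 10.21 = 47.97 million (those not working and not actively searching are outside the labor force — including those who want a job but have given up searching).
Civilian working-age population = 166.36 + 47.97 = 214.33 million.
Unemployment rate = 9.12 / 166.36 = 5.48%.
Labor force participation rate = 166.36 / 214.33 = 77.62%.

Unemployment rate ≈ 5.48%; labor force participation rate ≈ 77.62%.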